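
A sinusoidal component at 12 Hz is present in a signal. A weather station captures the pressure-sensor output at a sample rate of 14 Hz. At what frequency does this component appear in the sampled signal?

2 Hz

12 Hz > fs/2 = 7 Hz, folds to fs − 12 Hz = 2 Hz.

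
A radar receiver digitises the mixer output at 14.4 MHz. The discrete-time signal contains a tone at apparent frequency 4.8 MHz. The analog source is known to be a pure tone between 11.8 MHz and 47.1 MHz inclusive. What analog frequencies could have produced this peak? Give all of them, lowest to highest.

Frequencies that alias to 4.8 MHz are k·fs ± 4.8 MHz for integer k ≥ 0.
k=0: 4.8 MHz.
k=1: 9.6 MHz, 19.2 MHz.
k=2: 24 MHz, 33.6 MHz.
k=3: 38.4 MHz, 48 MHz.
k=4: 52.8 MHz, 62.4 MHz.
Within [11.8 MHz, 47.1 MHz]: 19.2 MHz, 24 MHz, 33.6 MHz, 38.4 MHz.

19.2 MHz, 24 MHz, 33.6 MHz, 38.4 MHz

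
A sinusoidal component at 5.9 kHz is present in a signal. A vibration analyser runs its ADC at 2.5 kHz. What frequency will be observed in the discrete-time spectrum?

0.9 kHz

5.9 kHz mod fs = 0.9 kHz.
0.9 kHz ≤ fs/2 = 1.25 kHz, appears at 0.9 kHz.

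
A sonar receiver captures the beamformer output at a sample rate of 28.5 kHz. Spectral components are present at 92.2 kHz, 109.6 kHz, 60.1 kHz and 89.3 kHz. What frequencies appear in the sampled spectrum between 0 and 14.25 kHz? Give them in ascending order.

3.1 kHz, 3.8 kHz, 4.4 kHz, 6.7 kHz

fs/2 = 14.25 kHz.
92.2 kHz mod fs = 6.7 kHz.
6.7 kHz ≤ fs/2 = 14.25 kHz, appears at 6.7 kHz.
109.6 kHz mod fs = 24.1 kHz.
24.1 kHz > fs/2 = 14.25 kHz, folds to fs − 24.1 kHz = 4.4 kHz.
60.1 kHz mod fs = 3.1 kHz.
3.1 kHz ≤ fs/2 = 14.25 kHz, appears at 3.1 kHz.
89.3 kHz mod fs = 3.8 kHz.
3.8 kHz ≤ fs/2 = 14.25 kHz, appears at 3.8 kHz.
Distinct values: {3.1 kHz, 3.8 kHz, 4.4 kHz, 6.7 kHz}.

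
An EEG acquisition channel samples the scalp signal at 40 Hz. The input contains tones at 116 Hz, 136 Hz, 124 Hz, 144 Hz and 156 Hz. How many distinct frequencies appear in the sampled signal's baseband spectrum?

fs/2 = 20 Hz.
116 Hz mod fs = 36 Hz.
36 Hz > fs/2 = 20 Hz, folds to fs − 36 Hz = 4 Hz.
136 Hz mod fs = 16 Hz.
16 Hz ≤ fs/2 = 20 Hz, appears at 16 Hz.
124 Hz mod fs = 4 Hz.
4 Hz ≤ fs/2 = 20 Hz, appears at 4 Hz.
144 Hz mod fs = 24 Hz.
24 Hz > fs/2 = 20 Hz, folds to fs − 24 Hz = 16 Hz.
156 Hz mod fs = 36 Hz.
36 Hz > fs/2 = 20 Hz, folds to fs − 36 Hz = 4 Hz.
Distinct values: {4 Hz, 16 Hz} → 2.

2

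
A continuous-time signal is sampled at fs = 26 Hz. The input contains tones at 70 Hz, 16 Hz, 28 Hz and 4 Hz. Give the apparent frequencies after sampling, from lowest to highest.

2 Hz, 4 Hz, 8 Hz, 10 Hz

fs/2 = 13 Hz.
70 Hz mod fs = 18 Hz.
18 Hz > fs/2 = 13 Hz, folds to fs − 18 Hz = 8 Hz.
16 Hz > fs/2 = 13 Hz, folds to fs − 16 Hz = 10 Hz.
28 Hz mod fs = 2 Hz.
2 Hz ≤ fs/2 = 13 Hz, appears at 2 Hz.
4 Hz ≤ fs/2 = 13 Hz, passes unchanged.
Distinct values: {2 Hz, 4 Hz, 8 Hz, 10 Hz}.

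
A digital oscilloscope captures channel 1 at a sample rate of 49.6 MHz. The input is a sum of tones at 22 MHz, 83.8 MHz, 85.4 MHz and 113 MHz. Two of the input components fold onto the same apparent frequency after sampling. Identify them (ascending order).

85.4 MHz, 113 MHz

fs/2 = 24.8 MHz.
22 MHz ≤ fs/2 = 24.8 MHz, passes unchanged.
83.8 MHz mod fs = 34.2 MHz.
34.2 MHz > fs/2 = 24.8 MHz, folds to fs − 34.2 MHz = 15.4 MHz.
85.4 MHz mod fs = 35.8 MHz.
35.8 MHz > fs/2 = 24.8 MHz, folds to fs − 35.8 MHz = 13.8 MHz.
113 MHz mod fs = 13.8 MHz.
13.8 MHz ≤ fs/2 = 24.8 MHz, appears at 13.8 MHz.
85.4 MHz and 113 MHz both map to 13.8 MHz.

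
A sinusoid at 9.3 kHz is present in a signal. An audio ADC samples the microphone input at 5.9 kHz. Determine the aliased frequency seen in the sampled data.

9.3 kHz mod fs = 3.4 kHz.
3.4 kHz > fs/2 = 2.95 kHz, folds to fs − 3.4 kHz = 2.5 kHz.

2.5 kHz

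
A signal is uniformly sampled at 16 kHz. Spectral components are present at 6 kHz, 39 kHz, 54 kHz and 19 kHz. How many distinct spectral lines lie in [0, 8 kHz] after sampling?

3

fs/2 = 8 kHz.
6 kHz ≤ fs/2 = 8 kHz, passes unchanged.
39 kHz mod fs = 7 kHz.
7 kHz ≤ fs/2 = 8 kHz, appears at 7 kHz.
54 kHz mod fs = 6 kHz.
6 kHz ≤ fs/2 = 8 kHz, appears at 6 kHz.
19 kHz mod fs = 3 kHz.
3 kHz ≤ fs/2 = 8 kHz, appears at 3 kHz.
Distinct values: {3 kHz, 6 kHz, 7 kHz} → 3.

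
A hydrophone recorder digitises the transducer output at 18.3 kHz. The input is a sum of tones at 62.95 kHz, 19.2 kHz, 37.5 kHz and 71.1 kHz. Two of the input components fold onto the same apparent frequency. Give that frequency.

fs/2 = 9.15 kHz.
62.95 kHz mod fs = 8.05 kHz.
8.05 kHz ≤ fs/2 = 9.15 kHz, appears at 8.05 kHz.
19.2 kHz mod fs = 0.9 kHz.
0.9 kHz ≤ fs/2 = 9.15 kHz, appears at 0.9 kHz.
37.5 kHz mod fs = 0.9 kHz.
0.9 kHz ≤ fs/2 = 9.15 kHz, appears at 0.9 kHz.
71.1 kHz mod fs = 16.2 kHz.
16.2 kHz > fs/2 = 9.15 kHz, folds to fs − 16.2 kHz = 2.1 kHz.
19.2 kHz and 37.5 kHz both map to 0.9 kHz.

0.9 kHz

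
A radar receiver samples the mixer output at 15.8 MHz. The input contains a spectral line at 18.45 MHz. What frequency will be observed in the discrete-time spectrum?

18.45 MHz mod fs = 2.65 MHz.
2.65 MHz ≤ fs/2 = 7.9 MHz, appears at 2.65 MHz.

2.65 MHz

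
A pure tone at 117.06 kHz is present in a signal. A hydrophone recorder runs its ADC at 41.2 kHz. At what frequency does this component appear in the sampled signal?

117.06 kHz mod fs = 34.66 kHz.
34.66 kHz > fs/2 = 20.6 kHz, folds to fs − 34.66 kHz = 6.54 kHz.

6.54 kHz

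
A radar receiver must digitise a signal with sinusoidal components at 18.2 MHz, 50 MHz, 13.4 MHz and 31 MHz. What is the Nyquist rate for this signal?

100 MHz

Highest-frequency component: 50 MHz.
Nyquist rate = 2 × 50 MHz = 100 MHz.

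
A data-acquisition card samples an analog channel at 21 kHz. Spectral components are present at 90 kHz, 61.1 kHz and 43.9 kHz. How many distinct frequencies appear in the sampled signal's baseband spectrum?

2

fs/2 = 10.5 kHz.
90 kHz mod fs = 6 kHz.
6 kHz ≤ fs/2 = 10.5 kHz, appears at 6 kHz.
61.1 kHz mod fs = 19.1 kHz.
19.1 kHz > fs/2 = 10.5 kHz, folds to fs − 19.1 kHz = 1.9 kHz.
43.9 kHz mod fs = 1.9 kHz.
1.9 kHz ≤ fs/2 = 10.5 kHz, appears at 1.9 kHz.
Distinct values: {1.9 kHz, 6 kHz} → 2.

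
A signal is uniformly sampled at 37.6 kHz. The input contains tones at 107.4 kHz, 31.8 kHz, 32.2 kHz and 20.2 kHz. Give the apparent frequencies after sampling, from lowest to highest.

fs/2 = 18.8 kHz.
107.4 kHz mod fs = 32.2 kHz.
32.2 kHz > fs/2 = 18.8 kHz, folds to fs − 32.2 kHz = 5.4 kHz.
31.8 kHz > fs/2 = 18.8 kHz, folds to fs − 31.8 kHz = 5.8 kHz.
32.2 kHz > fs/2 = 18.8 kHz, folds to fs − 32.2 kHz = 5.4 kHz.
20.2 kHz > fs/2 = 18.8 kHz, folds to fs − 20.2 kHz = 17.4 kHz.
Distinct values: {5.4 kHz, 5.8 kHz, 17.4 kHz}.

5.4 kHz, 5.8 kHz, 17.4 kHz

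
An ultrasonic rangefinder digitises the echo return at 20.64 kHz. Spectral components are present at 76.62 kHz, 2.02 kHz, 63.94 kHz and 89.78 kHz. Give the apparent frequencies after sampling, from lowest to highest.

fs/2 = 10.32 kHz.
76.62 kHz mod fs = 14.7 kHz.
14.7 kHz > fs/2 = 10.32 kHz, folds to fs − 14.7 kHz = 5.94 kHz.
2.02 kHz ≤ fs/2 = 10.32 kHz, passes unchanged.
63.94 kHz mod fs = 2.02 kHz.
2.02 kHz ≤ fs/2 = 10.32 kHz, appears at 2.02 kHz.
89.78 kHz mod fs = 7.22 kHz.
7.22 kHz ≤ fs/2 = 10.32 kHz, appears at 7.22 kHz.
Distinct values: {2.02 kHz, 5.94 kHz, 7.22 kHz}.

2.02 kHz, 5.94 kHz, 7.22 kHz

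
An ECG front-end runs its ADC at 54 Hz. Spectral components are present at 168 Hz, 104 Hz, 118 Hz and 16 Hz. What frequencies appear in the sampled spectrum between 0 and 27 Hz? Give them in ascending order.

fs/2 = 27 Hz.
168 Hz mod fs = 6 Hz.
6 Hz ≤ fs/2 = 27 Hz, appears at 6 Hz.
104 Hz mod fs = 50 Hz.
50 Hz > fs/2 = 27 Hz, folds to fs − 50 Hz = 4 Hz.
118 Hz mod fs = 10 Hz.
10 Hz ≤ fs/2 = 27 Hz, appears at 10 Hz.
16 Hz ≤ fs/2 = 27 Hz, passes unchanged.
Distinct values: {4 Hz, 6 Hz, 10 Hz, 16 Hz}.

4 Hz, 6 Hz, 10 Hz, 16 Hz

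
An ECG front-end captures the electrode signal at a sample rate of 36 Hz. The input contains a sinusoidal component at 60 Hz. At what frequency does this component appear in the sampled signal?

60 Hz mod fs = 24 Hz.
24 Hz > fs/2 = 18 Hz, folds to fs − 24 Hz = 12 Hz.

12 Hz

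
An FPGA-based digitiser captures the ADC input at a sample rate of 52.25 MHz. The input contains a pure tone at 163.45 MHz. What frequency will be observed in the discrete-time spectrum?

163.45 MHz mod fs = 6.7 MHz.
6.7 MHz ≤ fs/2 = 26.125 MHz, appears at 6.7 MHz.

6.7 MHz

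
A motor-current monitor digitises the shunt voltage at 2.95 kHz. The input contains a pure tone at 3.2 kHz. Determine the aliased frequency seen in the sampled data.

3.2 kHz mod fs = 0.25 kHz.
0.25 kHz ≤ fs/2 = 1.475 kHz, appears at 0.25 kHz.

0.25 kHz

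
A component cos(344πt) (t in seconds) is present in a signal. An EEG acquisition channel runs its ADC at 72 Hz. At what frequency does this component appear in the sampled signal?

ω = 344π rad/s → f = ω/(2π) = 172 Hz.
172 Hz mod fs = 28 Hz.
28 Hz ≤ fs/2 = 36 Hz, appears at 28 Hz.

28 Hz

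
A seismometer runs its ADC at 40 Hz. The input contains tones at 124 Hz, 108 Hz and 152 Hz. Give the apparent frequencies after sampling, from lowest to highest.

4 Hz, 8 Hz, 12 Hz

fs/2 = 20 Hz.
124 Hz mod fs = 4 Hz.
4 Hz ≤ fs/2 = 20 Hz, appears at 4 Hz.
108 Hz mod fs = 28 Hz.
28 Hz > fs/2 = 20 Hz, folds to fs − 28 Hz = 12 Hz.
152 Hz mod fs = 32 Hz.
32 Hz > fs/2 = 20 Hz, folds to fs − 32 Hz = 8 Hz.
Distinct values: {4 Hz, 8 Hz, 12 Hz}.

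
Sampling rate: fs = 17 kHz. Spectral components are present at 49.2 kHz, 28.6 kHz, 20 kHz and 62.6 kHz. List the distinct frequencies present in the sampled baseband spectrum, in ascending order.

1.8 kHz, 3 kHz, 5.4 kHz

fs/2 = 8.5 kHz.
49.2 kHz mod fs = 15.2 kHz.
15.2 kHz > fs/2 = 8.5 kHz, folds to fs − 15.2 kHz = 1.8 kHz.
28.6 kHz mod fs = 11.6 kHz.
11.6 kHz > fs/2 = 8.5 kHz, folds to fs − 11.6 kHz = 5.4 kHz.
20 kHz mod fs = 3 kHz.
3 kHz ≤ fs/2 = 8.5 kHz, appears at 3 kHz.
62.6 kHz mod fs = 11.6 kHz.
11.6 kHz > fs/2 = 8.5 kHz, folds to fs − 11.6 kHz = 5.4 kHz.
Distinct values: {1.8 kHz, 3 kHz, 5.4 kHz}.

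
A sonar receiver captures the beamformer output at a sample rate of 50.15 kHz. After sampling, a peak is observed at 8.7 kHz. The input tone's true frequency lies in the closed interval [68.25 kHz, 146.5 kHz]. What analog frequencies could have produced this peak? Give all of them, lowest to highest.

91.6 kHz, 109 kHz, 141.75 kHz

Frequencies that alias to 8.7 kHz are k·fs ± 8.7 kHz for integer k ≥ 0.
k=0: 8.7 kHz.
k=1: 41.45 kHz, 58.85 kHz.
k=2: 91.6 kHz, 109 kHz.
k=3: 141.75 kHz, 159.15 kHz.
k=4: 191.9 kHz, 209.3 kHz.
Within [68.25 kHz, 146.5 kHz]: 91.6 kHz, 109 kHz, 141.75 kHz.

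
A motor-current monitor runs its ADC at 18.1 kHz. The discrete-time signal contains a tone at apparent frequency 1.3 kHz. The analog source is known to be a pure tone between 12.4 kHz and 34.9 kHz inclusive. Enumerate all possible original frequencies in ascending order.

16.8 kHz, 19.4 kHz, 34.9 kHz

Frequencies that alias to 1.3 kHz are k·fs ± 1.3 kHz for integer k ≥ 0.
k=0: 1.3 kHz.
k=1: 16.8 kHz, 19.4 kHz.
k=2: 34.9 kHz, 37.5 kHz.
k=3: 53 kHz, 55.6 kHz.
Within [12.4 kHz, 34.9 kHz]: 16.8 kHz, 19.4 kHz, 34.9 kHz.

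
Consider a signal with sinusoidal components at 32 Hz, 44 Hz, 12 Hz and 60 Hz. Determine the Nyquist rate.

Highest-frequency component: 60 Hz.
Nyquist rate = 2 × 60 Hz = 120 Hz.

120 Hz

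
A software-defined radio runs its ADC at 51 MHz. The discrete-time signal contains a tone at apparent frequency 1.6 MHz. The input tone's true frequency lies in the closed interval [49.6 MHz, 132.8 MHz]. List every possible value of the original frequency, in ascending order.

Frequencies that alias to 1.6 MHz are k·fs ± 1.6 MHz for integer k ≥ 0.
k=0: 1.6 MHz.
k=1: 49.4 MHz, 52.6 MHz.
k=2: 100.4 MHz, 103.6 MHz.
k=3: 151.4 MHz, 154.6 MHz.
Within [49.6 MHz, 132.8 MHz]: 52.6 MHz, 100.4 MHz, 103.6 MHz.

52.6 MHz, 100.4 MHz, 103.6 MHz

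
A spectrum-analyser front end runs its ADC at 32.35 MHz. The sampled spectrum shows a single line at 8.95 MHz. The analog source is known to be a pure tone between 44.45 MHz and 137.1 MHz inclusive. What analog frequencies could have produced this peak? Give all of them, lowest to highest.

Frequencies that alias to 8.95 MHz are k·fs ± 8.95 MHz for integer k ≥ 0.
k=0: 8.95 MHz.
k=1: 23.4 MHz, 41.3 MHz.
k=2: 55.75 MHz, 73.65 MHz.
k=3: 88.1 MHz, 106 MHz.
k=4: 120.45 MHz, 138.35 MHz.
k=5: 152.8 MHz, 170.7 MHz.
Within [44.45 MHz, 137.1 MHz]: 55.75 MHz, 73.65 MHz, 88.1 MHz, 106 MHz, 120.45 MHz.

55.75 MHz, 73.65 MHz, 88.1 MHz, 106 MHz, 120.45 MHz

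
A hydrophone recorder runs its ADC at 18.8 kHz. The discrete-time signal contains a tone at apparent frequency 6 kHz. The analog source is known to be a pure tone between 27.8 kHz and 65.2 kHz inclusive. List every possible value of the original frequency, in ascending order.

Frequencies that alias to 6 kHz are k·fs ± 6 kHz for integer k ≥ 0.
k=0: 6 kHz.
k=1: 12.8 kHz, 24.8 kHz.
k=2: 31.6 kHz, 43.6 kHz.
k=3: 50.4 kHz, 62.4 kHz.
k=4: 69.2 kHz, 81.2 kHz.
Within [27.8 kHz, 65.2 kHz]: 31.6 kHz, 43.6 kHz, 50.4 kHz, 62.4 kHz.

31.6 kHz, 43.6 kHz, 50.4 kHz, 62.4 kHz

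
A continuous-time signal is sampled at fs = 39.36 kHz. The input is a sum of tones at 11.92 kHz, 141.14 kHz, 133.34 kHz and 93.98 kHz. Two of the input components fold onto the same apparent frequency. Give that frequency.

fs/2 = 19.68 kHz.
11.92 kHz ≤ fs/2 = 19.68 kHz, passes unchanged.
141.14 kHz mod fs = 23.06 kHz.
23.06 kHz > fs/2 = 19.68 kHz, folds to fs − 23.06 kHz = 16.3 kHz.
133.34 kHz mod fs = 15.26 kHz.
15.26 kHz ≤ fs/2 = 19.68 kHz, appears at 15.26 kHz.
93.98 kHz mod fs = 15.26 kHz.
15.26 kHz ≤ fs/2 = 19.68 kHz, appears at 15.26 kHz.
93.98 kHz and 133.34 kHz both map to 15.26 kHz.

15.26 kHz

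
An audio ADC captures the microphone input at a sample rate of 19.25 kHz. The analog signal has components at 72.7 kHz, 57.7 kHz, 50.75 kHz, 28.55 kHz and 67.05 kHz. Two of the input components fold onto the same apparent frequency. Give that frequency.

9.3 kHz

fs/2 = 9.625 kHz.
72.7 kHz mod fs = 14.95 kHz.
14.95 kHz > fs/2 = 9.625 kHz, folds to fs − 14.95 kHz = 4.3 kHz.
57.7 kHz mod fs = 19.2 kHz.
19.2 kHz > fs/2 = 9.625 kHz, folds to fs − 19.2 kHz = 0.05 kHz.
50.75 kHz mod fs = 12.25 kHz.
12.25 kHz > fs/2 = 9.625 kHz, folds to fs − 12.25 kHz = 7 kHz.
28.55 kHz mod fs = 9.3 kHz.
9.3 kHz ≤ fs/2 = 9.625 kHz, appears at 9.3 kHz.
67.05 kHz mod fs = 9.3 kHz.
9.3 kHz ≤ fs/2 = 9.625 kHz, appears at 9.3 kHz.
28.55 kHz and 67.05 kHz both map to 9.3 kHz.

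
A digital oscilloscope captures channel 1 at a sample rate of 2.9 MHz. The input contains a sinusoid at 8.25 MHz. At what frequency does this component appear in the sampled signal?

8.25 MHz mod fs = 2.45 MHz.
2.45 MHz > fs/2 = 1.45 MHz, folds to fs − 2.45 MHz = 0.45 MHz.

0.45 MHz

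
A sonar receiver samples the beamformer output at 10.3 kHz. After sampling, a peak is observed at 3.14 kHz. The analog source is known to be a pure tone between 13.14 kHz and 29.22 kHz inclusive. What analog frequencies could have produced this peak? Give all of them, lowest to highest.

13.44 kHz, 17.46 kHz, 23.74 kHz, 27.76 kHz

Frequencies that alias to 3.14 kHz are k·fs ± 3.14 kHz for integer k ≥ 0.
k=0: 3.14 kHz.
k=1: 7.16 kHz, 13.44 kHz.
k=2: 17.46 kHz, 23.74 kHz.
k=3: 27.76 kHz, 34.04 kHz.
k=4: 38.06 kHz, 44.34 kHz.
Within [13.14 kHz, 29.22 kHz]: 13.44 kHz, 17.46 kHz, 23.74 kHz, 27.76 kHz.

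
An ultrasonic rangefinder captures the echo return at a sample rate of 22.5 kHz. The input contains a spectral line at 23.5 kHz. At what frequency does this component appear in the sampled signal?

23.5 kHz mod fs = 1 kHz.
1 kHz ≤ fs/2 = 11.25 kHz, appears at 1 kHz.

1 kHz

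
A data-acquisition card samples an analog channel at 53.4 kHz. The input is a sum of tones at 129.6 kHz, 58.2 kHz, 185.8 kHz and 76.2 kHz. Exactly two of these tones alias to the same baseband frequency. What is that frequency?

22.8 kHz

fs/2 = 26.7 kHz.
129.6 kHz mod fs = 22.8 kHz.
22.8 kHz ≤ fs/2 = 26.7 kHz, appears at 22.8 kHz.
58.2 kHz mod fs = 4.8 kHz.
4.8 kHz ≤ fs/2 = 26.7 kHz, appears at 4.8 kHz.
185.8 kHz mod fs = 25.6 kHz.
25.6 kHz ≤ fs/2 = 26.7 kHz, appears at 25.6 kHz.
76.2 kHz mod fs = 22.8 kHz.
22.8 kHz ≤ fs/2 = 26.7 kHz, appears at 22.8 kHz.
76.2 kHz and 129.6 kHz both map to 22.8 kHz.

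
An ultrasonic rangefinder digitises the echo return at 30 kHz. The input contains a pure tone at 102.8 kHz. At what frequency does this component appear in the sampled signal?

102.8 kHz mod fs = 12.8 kHz.
12.8 kHz ≤ fs/2 = 15 kHz, appears at 12.8 kHz.

12.8 kHz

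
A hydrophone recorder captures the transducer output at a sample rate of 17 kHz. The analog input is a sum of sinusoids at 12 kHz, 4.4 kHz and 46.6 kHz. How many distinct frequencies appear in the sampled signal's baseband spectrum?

2

fs/2 = 8.5 kHz.
12 kHz > fs/2 = 8.5 kHz, folds to fs − 12 kHz = 5 kHz.
4.4 kHz ≤ fs/2 = 8.5 kHz, passes unchanged.
46.6 kHz mod fs = 12.6 kHz.
12.6 kHz > fs/2 = 8.5 kHz, folds to fs − 12.6 kHz = 4.4 kHz.
Distinct values: {4.4 kHz, 5 kHz} → 2.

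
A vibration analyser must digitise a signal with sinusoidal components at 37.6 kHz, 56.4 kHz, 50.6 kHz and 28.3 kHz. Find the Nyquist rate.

112.8 kHz

Highest-frequency component: 56.4 kHz.
Nyquist rate = 2 × 56.4 kHz = 112.8 kHz.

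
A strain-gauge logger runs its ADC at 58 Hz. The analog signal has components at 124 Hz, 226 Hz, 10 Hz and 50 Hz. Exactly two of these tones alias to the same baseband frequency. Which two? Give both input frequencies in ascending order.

fs/2 = 29 Hz.
124 Hz mod fs = 8 Hz.
8 Hz ≤ fs/2 = 29 Hz, appears at 8 Hz.
226 Hz mod fs = 52 Hz.
52 Hz > fs/2 = 29 Hz, folds to fs − 52 Hz = 6 Hz.
10 Hz ≤ fs/2 = 29 Hz, passes unchanged.
50 Hz > fs/2 = 29 Hz, folds to fs − 50 Hz = 8 Hz.
50 Hz and 124 Hz both map to 8 Hz.

50 Hz, 124 Hz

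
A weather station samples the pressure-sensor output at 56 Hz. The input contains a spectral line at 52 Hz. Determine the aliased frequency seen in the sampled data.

4 Hz

52 Hz > fs/2 = 28 Hz, folds to fs − 52 Hz = 4 Hz.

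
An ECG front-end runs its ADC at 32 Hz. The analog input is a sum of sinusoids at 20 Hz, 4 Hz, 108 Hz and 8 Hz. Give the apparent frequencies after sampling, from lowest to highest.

fs/2 = 16 Hz.
20 Hz > fs/2 = 16 Hz, folds to fs − 20 Hz = 12 Hz.
4 Hz ≤ fs/2 = 16 Hz, passes unchanged.
108 Hz mod fs = 12 Hz.
12 Hz ≤ fs/2 = 16 Hz, appears at 12 Hz.
8 Hz ≤ fs/2 = 16 Hz, passes unchanged.
Distinct values: {4 Hz, 8 Hz, 12 Hz}.

4 Hz, 8 Hz, 12 Hz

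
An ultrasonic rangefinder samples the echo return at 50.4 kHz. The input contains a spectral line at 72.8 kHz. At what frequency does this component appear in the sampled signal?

72.8 kHz mod fs = 22.4 kHz.
22.4 kHz ≤ fs/2 = 25.2 kHz, appears at 22.4 kHz.

22.4 kHz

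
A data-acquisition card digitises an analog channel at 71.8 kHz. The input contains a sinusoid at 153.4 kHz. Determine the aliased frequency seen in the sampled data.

153.4 kHz mod fs = 9.8 kHz.
9.8 kHz ≤ fs/2 = 35.9 kHz, appears at 9.8 kHz.

9.8 kHz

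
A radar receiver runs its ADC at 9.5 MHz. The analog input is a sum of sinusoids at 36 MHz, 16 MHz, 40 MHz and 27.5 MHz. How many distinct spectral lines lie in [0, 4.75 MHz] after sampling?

fs/2 = 4.75 MHz.
36 MHz mod fs = 7.5 MHz.
7.5 MHz > fs/2 = 4.75 MHz, folds to fs − 7.5 MHz = 2 MHz.
16 MHz mod fs = 6.5 MHz.
6.5 MHz > fs/2 = 4.75 MHz, folds to fs − 6.5 MHz = 3 MHz.
40 MHz mod fs = 2 MHz.
2 MHz ≤ fs/2 = 4.75 MHz, appears at 2 MHz.
27.5 MHz mod fs = 8.5 MHz.
8.5 MHz > fs/2 = 4.75 MHz, folds to fs − 8.5 MHz = 1 MHz.
Distinct values: {1 MHz, 2 MHz, 3 MHz} → 3.

3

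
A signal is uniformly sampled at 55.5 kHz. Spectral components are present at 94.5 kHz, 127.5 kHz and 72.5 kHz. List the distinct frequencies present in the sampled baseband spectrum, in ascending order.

fs/2 = 27.75 kHz.
94.5 kHz mod fs = 39 kHz.
39 kHz > fs/2 = 27.75 kHz, folds to fs − 39 kHz = 16.5 kHz.
127.5 kHz mod fs = 16.5 kHz.
16.5 kHz ≤ fs/2 = 27.75 kHz, appears at 16.5 kHz.
72.5 kHz mod fs = 17 kHz.
17 kHz ≤ fs/2 = 27.75 kHz, appears at 17 kHz.
Distinct values: {16.5 kHz, 17 kHz}.

16.5 kHz, 17 kHz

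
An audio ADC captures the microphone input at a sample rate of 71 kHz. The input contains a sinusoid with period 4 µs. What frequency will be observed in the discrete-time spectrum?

34 kHz

T = 4 µs → f = 1/T = 250 kHz.
250 kHz mod fs = 37 kHz.
37 kHz > fs/2 = 35.5 kHz, folds to fs − 37 kHz = 34 kHz.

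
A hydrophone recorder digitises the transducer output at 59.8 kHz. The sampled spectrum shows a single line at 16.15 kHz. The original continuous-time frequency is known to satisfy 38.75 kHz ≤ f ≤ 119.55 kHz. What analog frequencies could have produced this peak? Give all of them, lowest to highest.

43.65 kHz, 75.95 kHz, 103.45 kHz

Frequencies that alias to 16.15 kHz are k·fs ± 16.15 kHz for integer k ≥ 0.
k=0: 16.15 kHz.
k=1: 43.65 kHz, 75.95 kHz.
k=2: 103.45 kHz, 135.75 kHz.
k=3: 163.25 kHz, 195.55 kHz.
Within [38.75 kHz, 119.55 kHz]: 43.65 kHz, 75.95 kHz, 103.45 kHz.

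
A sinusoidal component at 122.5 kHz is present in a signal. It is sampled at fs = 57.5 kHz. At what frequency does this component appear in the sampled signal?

122.5 kHz mod fs = 7.5 kHz.
7.5 kHz ≤ fs/2 = 28.75 kHz, appears at 7.5 kHz.

7.5 kHz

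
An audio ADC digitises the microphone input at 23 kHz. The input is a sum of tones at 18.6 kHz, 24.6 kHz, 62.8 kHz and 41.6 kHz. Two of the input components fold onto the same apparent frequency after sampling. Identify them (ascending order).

fs/2 = 11.5 kHz.
18.6 kHz > fs/2 = 11.5 kHz, folds to fs − 18.6 kHz = 4.4 kHz.
24.6 kHz mod fs = 1.6 kHz.
1.6 kHz ≤ fs/2 = 11.5 kHz, appears at 1.6 kHz.
62.8 kHz mod fs = 16.8 kHz.
16.8 kHz > fs/2 = 11.5 kHz, folds to fs − 16.8 kHz = 6.2 kHz.
41.6 kHz mod fs = 18.6 kHz.
18.6 kHz > fs/2 = 11.5 kHz, folds to fs − 18.6 kHz = 4.4 kHz.
18.6 kHz and 41.6 kHz both map to 4.4 kHz.

18.6 kHz, 41.6 kHz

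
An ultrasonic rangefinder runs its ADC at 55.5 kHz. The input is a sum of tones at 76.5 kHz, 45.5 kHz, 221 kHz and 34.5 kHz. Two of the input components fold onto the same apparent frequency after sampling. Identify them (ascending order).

fs/2 = 27.75 kHz.
76.5 kHz mod fs = 21 kHz.
21 kHz ≤ fs/2 = 27.75 kHz, appears at 21 kHz.
45.5 kHz > fs/2 = 27.75 kHz, folds to fs − 45.5 kHz = 10 kHz.
221 kHz mod fs = 54.5 kHz.
54.5 kHz > fs/2 = 27.75 kHz, folds to fs − 54.5 kHz = 1 kHz.
34.5 kHz > fs/2 = 27.75 kHz, folds to fs − 34.5 kHz = 21 kHz.
34.5 kHz and 76.5 kHz both map to 21 kHz.

34.5 kHz, 76.5 kHz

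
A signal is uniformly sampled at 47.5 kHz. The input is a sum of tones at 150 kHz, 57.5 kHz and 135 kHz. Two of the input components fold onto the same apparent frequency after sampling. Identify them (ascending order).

135 kHz, 150 kHz

fs/2 = 23.75 kHz.
150 kHz mod fs = 7.5 kHz.
7.5 kHz ≤ fs/2 = 23.75 kHz, appears at 7.5 kHz.
57.5 kHz mod fs = 10 kHz.
10 kHz ≤ fs/2 = 23.75 kHz, appears at 10 kHz.
135 kHz mod fs = 40 kHz.
40 kHz > fs/2 = 23.75 kHz, folds to fs − 40 kHz = 7.5 kHz.
135 kHz and 150 kHz both map to 7.5 kHz.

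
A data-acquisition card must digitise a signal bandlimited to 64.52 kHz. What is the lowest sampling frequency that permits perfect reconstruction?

129.04 kHz

Nyquist rate = 2 × 64.52 kHz = 129.04 kHz.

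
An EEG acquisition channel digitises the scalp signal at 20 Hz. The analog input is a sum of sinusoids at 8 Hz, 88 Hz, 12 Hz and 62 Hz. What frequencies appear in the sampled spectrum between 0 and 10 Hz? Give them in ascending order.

fs/2 = 10 Hz.
8 Hz ≤ fs/2 = 10 Hz, passes unchanged.
88 Hz mod fs = 8 Hz.
8 Hz ≤ fs/2 = 10 Hz, appears at 8 Hz.
12 Hz > fs/2 = 10 Hz, folds to fs − 12 Hz = 8 Hz.
62 Hz mod fs = 2 Hz.
2 Hz ≤ fs/2 = 10 Hz, appears at 2 Hz.
Distinct values: {2 Hz, 8 Hz}.

2 Hz, 8 Hz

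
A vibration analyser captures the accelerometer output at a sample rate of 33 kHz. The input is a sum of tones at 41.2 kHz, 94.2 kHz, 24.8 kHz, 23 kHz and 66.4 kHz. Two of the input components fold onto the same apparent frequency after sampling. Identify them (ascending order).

fs/2 = 16.5 kHz.
41.2 kHz mod fs = 8.2 kHz.
8.2 kHz ≤ fs/2 = 16.5 kHz, appears at 8.2 kHz.
94.2 kHz mod fs = 28.2 kHz.
28.2 kHz > fs/2 = 16.5 kHz, folds to fs − 28.2 kHz = 4.8 kHz.
24.8 kHz > fs/2 = 16.5 kHz, folds to fs − 24.8 kHz = 8.2 kHz.
23 kHz > fs/2 = 16.5 kHz, folds to fs − 23 kHz = 10 kHz.
66.4 kHz mod fs = 0.4 kHz.
0.4 kHz ≤ fs/2 = 16.5 kHz, appears at 0.4 kHz.
24.8 kHz and 41.2 kHz both map to 8.2 kHz.

24.8 kHz, 41.2 kHz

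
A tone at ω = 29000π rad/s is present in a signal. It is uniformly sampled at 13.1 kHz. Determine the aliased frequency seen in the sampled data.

1.4 kHz

ω = 29000π rad/s → f = ω/(2π) = 14500 Hz = 14.5 kHz.
14.5 kHz mod fs = 1.4 kHz.
1.4 kHz ≤ fs/2 = 6.55 kHz, appears at 1.4 kHz.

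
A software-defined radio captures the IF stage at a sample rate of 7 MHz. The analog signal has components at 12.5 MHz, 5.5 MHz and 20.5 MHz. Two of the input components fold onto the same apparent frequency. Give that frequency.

fs/2 = 3.5 MHz.
12.5 MHz mod fs = 5.5 MHz.
5.5 MHz > fs/2 = 3.5 MHz, folds to fs − 5.5 MHz = 1.5 MHz.
5.5 MHz > fs/2 = 3.5 MHz, folds to fs − 5.5 MHz = 1.5 MHz.
20.5 MHz mod fs = 6.5 MHz.
6.5 MHz > fs/2 = 3.5 MHz, folds to fs − 6.5 MHz = 0.5 MHz.
5.5 MHz and 12.5 MHz both map to 1.5 MHz.

1.5 MHz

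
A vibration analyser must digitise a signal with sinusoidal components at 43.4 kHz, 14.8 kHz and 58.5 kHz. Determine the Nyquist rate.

117 kHz

Highest-frequency component: 58.5 kHz.
Nyquist rate = 2 × 58.5 kHz = 117 kHz.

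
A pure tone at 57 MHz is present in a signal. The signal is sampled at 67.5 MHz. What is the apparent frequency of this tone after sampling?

10.5 MHz

57 MHz > fs/2 = 33.75 MHz, folds to fs − 57 MHz = 10.5 MHz.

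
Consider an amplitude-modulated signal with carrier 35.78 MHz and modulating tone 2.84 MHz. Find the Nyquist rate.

77.24 MHz

AM sidebands sit at fc ± fm = 32.94 MHz and 38.62 MHz.
Highest-frequency component: 38.62 MHz.
Nyquist rate = 2 × 38.62 MHz = 77.24 MHz.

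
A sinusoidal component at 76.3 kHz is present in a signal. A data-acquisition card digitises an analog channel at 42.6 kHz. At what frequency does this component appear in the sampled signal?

8.9 kHz

76.3 kHz mod fs = 33.7 kHz.
33.7 kHz > fs/2 = 21.3 kHz, folds to fs − 33.7 kHz = 8.9 kHz.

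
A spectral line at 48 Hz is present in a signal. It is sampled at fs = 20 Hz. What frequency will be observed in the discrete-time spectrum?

8 Hz

48 Hz mod fs = 8 Hz.
8 Hz ≤ fs/2 = 10 Hz, appears at 8 Hz.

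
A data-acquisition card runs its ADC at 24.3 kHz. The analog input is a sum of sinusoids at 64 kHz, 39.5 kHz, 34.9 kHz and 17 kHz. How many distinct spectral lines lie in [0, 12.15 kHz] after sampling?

fs/2 = 12.15 kHz.
64 kHz mod fs = 15.4 kHz.
15.4 kHz > fs/2 = 12.15 kHz, folds to fs − 15.4 kHz = 8.9 kHz.
39.5 kHz mod fs = 15.2 kHz.
15.2 kHz > fs/2 = 12.15 kHz, folds to fs − 15.2 kHz = 9.1 kHz.
34.9 kHz mod fs = 10.6 kHz.
10.6 kHz ≤ fs/2 = 12.15 kHz, appears at 10.6 kHz.
17 kHz > fs/2 = 12.15 kHz, folds to fs − 17 kHz = 7.3 kHz.
Distinct values: {7.3 kHz, 8.9 kHz, 9.1 kHz, 10.6 kHz} → 4.

4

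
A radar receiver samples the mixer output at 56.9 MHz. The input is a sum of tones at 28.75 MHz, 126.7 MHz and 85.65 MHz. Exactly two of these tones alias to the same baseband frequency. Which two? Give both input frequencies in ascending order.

fs/2 = 28.45 MHz.
28.75 MHz > fs/2 = 28.45 MHz, folds to fs − 28.75 MHz = 28.15 MHz.
126.7 MHz mod fs = 12.9 MHz.
12.9 MHz ≤ fs/2 = 28.45 MHz, appears at 12.9 MHz.
85.65 MHz mod fs = 28.75 MHz.
28.75 MHz > fs/2 = 28.45 MHz, folds to fs − 28.75 MHz = 28.15 MHz.
28.75 MHz and 85.65 MHz both map to 28.15 MHz.

28.75 MHz, 85.65 MHz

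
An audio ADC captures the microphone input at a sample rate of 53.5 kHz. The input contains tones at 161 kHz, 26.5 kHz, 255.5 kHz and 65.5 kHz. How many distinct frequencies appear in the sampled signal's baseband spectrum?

3

fs/2 = 26.75 kHz.
161 kHz mod fs = 0.5 kHz.
0.5 kHz ≤ fs/2 = 26.75 kHz, appears at 0.5 kHz.
26.5 kHz ≤ fs/2 = 26.75 kHz, passes unchanged.
255.5 kHz mod fs = 41.5 kHz.
41.5 kHz > fs/2 = 26.75 kHz, folds to fs − 41.5 kHz = 12 kHz.
65.5 kHz mod fs = 12 kHz.
12 kHz ≤ fs/2 = 26.75 kHz, appears at 12 kHz.
Distinct values: {0.5 kHz, 12 kHz, 26.5 kHz} → 3.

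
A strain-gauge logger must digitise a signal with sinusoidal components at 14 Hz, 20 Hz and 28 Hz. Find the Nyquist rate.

Highest-frequency component: 28 Hz.
Nyquist rate = 2 × 28 Hz = 56 Hz.

56 Hz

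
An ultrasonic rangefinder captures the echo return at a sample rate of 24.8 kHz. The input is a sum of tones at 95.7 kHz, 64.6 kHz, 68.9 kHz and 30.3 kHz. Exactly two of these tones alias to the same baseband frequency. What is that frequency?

fs/2 = 12.4 kHz.
95.7 kHz mod fs = 21.3 kHz.
21.3 kHz > fs/2 = 12.4 kHz, folds to fs − 21.3 kHz = 3.5 kHz.
64.6 kHz mod fs = 15 kHz.
15 kHz > fs/2 = 12.4 kHz, folds to fs − 15 kHz = 9.8 kHz.
68.9 kHz mod fs = 19.3 kHz.
19.3 kHz > fs/2 = 12.4 kHz, folds to fs − 19.3 kHz = 5.5 kHz.
30.3 kHz mod fs = 5.5 kHz.
5.5 kHz ≤ fs/2 = 12.4 kHz, appears at 5.5 kHz.
30.3 kHz and 68.9 kHz both map to 5.5 kHz.

5.5 kHz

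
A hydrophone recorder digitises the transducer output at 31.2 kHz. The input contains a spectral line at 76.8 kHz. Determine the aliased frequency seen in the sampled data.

14.4 kHz

76.8 kHz mod fs = 14.4 kHz.
14.4 kHz ≤ fs/2 = 15.6 kHz, appears at 14.4 kHz.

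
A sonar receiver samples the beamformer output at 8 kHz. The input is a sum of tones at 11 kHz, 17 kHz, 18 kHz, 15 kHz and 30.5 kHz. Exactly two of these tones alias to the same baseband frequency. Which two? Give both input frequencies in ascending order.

15 kHz, 17 kHz

fs/2 = 4 kHz.
11 kHz mod fs = 3 kHz.
3 kHz ≤ fs/2 = 4 kHz, appears at 3 kHz.
17 kHz mod fs = 1 kHz.
1 kHz ≤ fs/2 = 4 kHz, appears at 1 kHz.
18 kHz mod fs = 2 kHz.
2 kHz ≤ fs/2 = 4 kHz, appears at 2 kHz.
15 kHz mod fs = 7 kHz.
7 kHz > fs/2 = 4 kHz, folds to fs − 7 kHz = 1 kHz.
30.5 kHz mod fs = 6.5 kHz.
6.5 kHz > fs/2 = 4 kHz, folds to fs − 6.5 kHz = 1.5 kHz.
15 kHz and 17 kHz both map to 1 kHz.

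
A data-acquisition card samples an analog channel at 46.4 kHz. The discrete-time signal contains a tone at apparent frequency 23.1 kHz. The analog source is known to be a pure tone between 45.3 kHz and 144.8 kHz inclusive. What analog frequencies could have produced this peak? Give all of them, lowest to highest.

Frequencies that alias to 23.1 kHz are k·fs ± 23.1 kHz for integer k ≥ 0.
k=0: 23.1 kHz.
k=1: 23.3 kHz, 69.5 kHz.
k=2: 69.7 kHz, 115.9 kHz.
k=3: 116.1 kHz, 162.3 kHz.
k=4: 162.5 kHz, 208.7 kHz.
Within [45.3 kHz, 144.8 kHz]: 69.5 kHz, 69.7 kHz, 115.9 kHz, 116.1 kHz.

69.5 kHz, 69.7 kHz, 115.9 kHz, 116.1 kHz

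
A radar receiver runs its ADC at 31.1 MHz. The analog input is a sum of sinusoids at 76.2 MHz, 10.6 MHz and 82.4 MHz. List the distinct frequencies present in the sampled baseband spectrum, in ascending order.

10.6 MHz, 10.9 MHz, 14 MHz

fs/2 = 15.55 MHz.
76.2 MHz mod fs = 14 MHz.
14 MHz ≤ fs/2 = 15.55 MHz, appears at 14 MHz.
10.6 MHz ≤ fs/2 = 15.55 MHz, passes unchanged.
82.4 MHz mod fs = 20.2 MHz.
20.2 MHz > fs/2 = 15.55 MHz, folds to fs − 20.2 MHz = 10.9 MHz.
Distinct values: {10.6 MHz, 10.9 MHz, 14 MHz}.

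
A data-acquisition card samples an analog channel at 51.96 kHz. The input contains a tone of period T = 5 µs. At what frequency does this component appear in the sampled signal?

7.84 kHz

T = 5 µs → f = 1/T = 200 kHz.
200 kHz mod fs = 44.12 kHz.
44.12 kHz > fs/2 = 25.98 kHz, folds to fs − 44.12 kHz = 7.84 kHz.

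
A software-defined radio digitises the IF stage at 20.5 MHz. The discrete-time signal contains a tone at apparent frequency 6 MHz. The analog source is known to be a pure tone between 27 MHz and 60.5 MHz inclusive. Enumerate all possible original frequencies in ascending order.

35 MHz, 47 MHz, 55.5 MHz

Frequencies that alias to 6 MHz are k·fs ± 6 MHz for integer k ≥ 0.
k=0: 6 MHz.
k=1: 14.5 MHz, 26.5 MHz.
k=2: 35 MHz, 47 MHz.
k=3: 55.5 MHz, 67.5 MHz.
k=4: 76 MHz, 88 MHz.
Within [27 MHz, 60.5 MHz]: 35 MHz, 47 MHz, 55.5 MHz.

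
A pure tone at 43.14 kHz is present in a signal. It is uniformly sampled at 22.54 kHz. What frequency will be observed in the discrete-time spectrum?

1.94 kHz

43.14 kHz mod fs = 20.6 kHz.
20.6 kHz > fs/2 = 11.27 kHz, folds to fs − 20.6 kHz = 1.94 kHz.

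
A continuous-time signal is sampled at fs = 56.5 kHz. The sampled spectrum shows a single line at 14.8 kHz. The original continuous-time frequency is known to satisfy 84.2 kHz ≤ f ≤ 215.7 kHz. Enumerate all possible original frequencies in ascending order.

98.2 kHz, 127.8 kHz, 154.7 kHz, 184.3 kHz, 211.2 kHz

Frequencies that alias to 14.8 kHz are k·fs ± 14.8 kHz for integer k ≥ 0.
k=0: 14.8 kHz.
k=1: 41.7 kHz, 71.3 kHz.
k=2: 98.2 kHz, 127.8 kHz.
k=3: 154.7 kHz, 184.3 kHz.
k=4: 211.2 kHz, 240.8 kHz.
k=5: 267.7 kHz, 297.3 kHz.
Within [84.2 kHz, 215.7 kHz]: 98.2 kHz, 127.8 kHz, 154.7 kHz, 184.3 kHz, 211.2 kHz.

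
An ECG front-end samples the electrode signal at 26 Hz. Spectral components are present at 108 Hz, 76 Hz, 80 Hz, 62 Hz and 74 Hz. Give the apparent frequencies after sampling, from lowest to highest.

fs/2 = 13 Hz.
108 Hz mod fs = 4 Hz.
4 Hz ≤ fs/2 = 13 Hz, appears at 4 Hz.
76 Hz mod fs = 24 Hz.
24 Hz > fs/2 = 13 Hz, folds to fs − 24 Hz = 2 Hz.
80 Hz mod fs = 2 Hz.
2 Hz ≤ fs/2 = 13 Hz, appears at 2 Hz.
62 Hz mod fs = 10 Hz.
10 Hz ≤ fs/2 = 13 Hz, appears at 10 Hz.
74 Hz mod fs = 22 Hz.
22 Hz > fs/2 = 13 Hz, folds to fs − 22 Hz = 4 Hz.
Distinct values: {2 Hz, 4 Hz, 10 Hz}.

2 Hz, 4 Hz, 10 Hz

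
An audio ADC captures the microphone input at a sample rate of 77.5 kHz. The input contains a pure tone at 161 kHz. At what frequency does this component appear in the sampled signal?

161 kHz mod fs = 6 kHz.
6 kHz ≤ fs/2 = 38.75 kHz, appears at 6 kHz.

6 kHz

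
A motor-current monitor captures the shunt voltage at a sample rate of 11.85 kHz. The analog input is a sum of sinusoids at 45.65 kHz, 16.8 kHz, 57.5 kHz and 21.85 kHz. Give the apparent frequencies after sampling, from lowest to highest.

fs/2 = 5.925 kHz.
45.65 kHz mod fs = 10.1 kHz.
10.1 kHz > fs/2 = 5.925 kHz, folds to fs − 10.1 kHz = 1.75 kHz.
16.8 kHz mod fs = 4.95 kHz.
4.95 kHz ≤ fs/2 = 5.925 kHz, appears at 4.95 kHz.
57.5 kHz mod fs = 10.1 kHz.
10.1 kHz > fs/2 = 5.925 kHz, folds to fs − 10.1 kHz = 1.75 kHz.
21.85 kHz mod fs = 10 kHz.
10 kHz > fs/2 = 5.925 kHz, folds to fs − 10 kHz = 1.85 kHz.
Distinct values: {1.75 kHz, 1.85 kHz, 4.95 kHz}.

1.75 kHz, 1.85 kHz, 4.95 kHz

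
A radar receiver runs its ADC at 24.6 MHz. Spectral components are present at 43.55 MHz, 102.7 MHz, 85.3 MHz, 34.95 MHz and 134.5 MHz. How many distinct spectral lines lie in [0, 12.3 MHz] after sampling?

4

fs/2 = 12.3 MHz.
43.55 MHz mod fs = 18.95 MHz.
18.95 MHz > fs/2 = 12.3 MHz, folds to fs − 18.95 MHz = 5.65 MHz.
102.7 MHz mod fs = 4.3 MHz.
4.3 MHz ≤ fs/2 = 12.3 MHz, appears at 4.3 MHz.
85.3 MHz mod fs = 11.5 MHz.
11.5 MHz ≤ fs/2 = 12.3 MHz, appears at 11.5 MHz.
34.95 MHz mod fs = 10.35 MHz.
10.35 MHz ≤ fs/2 = 12.3 MHz, appears at 10.35 MHz.
134.5 MHz mod fs = 11.5 MHz.
11.5 MHz ≤ fs/2 = 12.3 MHz, appears at 11.5 MHz.
Distinct values: {4.3 MHz, 5.65 MHz, 10.35 MHz, 11.5 MHz} → 4.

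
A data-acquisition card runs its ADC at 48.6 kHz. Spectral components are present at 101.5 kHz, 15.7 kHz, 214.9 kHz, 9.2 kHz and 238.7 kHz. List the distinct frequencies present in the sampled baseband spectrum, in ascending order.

4.3 kHz, 9.2 kHz, 15.7 kHz, 20.5 kHz

fs/2 = 24.3 kHz.
101.5 kHz mod fs = 4.3 kHz.
4.3 kHz ≤ fs/2 = 24.3 kHz, appears at 4.3 kHz.
15.7 kHz ≤ fs/2 = 24.3 kHz, passes unchanged.
214.9 kHz mod fs = 20.5 kHz.
20.5 kHz ≤ fs/2 = 24.3 kHz, appears at 20.5 kHz.
9.2 kHz ≤ fs/2 = 24.3 kHz, passes unchanged.
238.7 kHz mod fs = 44.3 kHz.
44.3 kHz > fs/2 = 24.3 kHz, folds to fs − 44.3 kHz = 4.3 kHz.
Distinct values: {4.3 kHz, 9.2 kHz, 15.7 kHz, 20.5 kHz}.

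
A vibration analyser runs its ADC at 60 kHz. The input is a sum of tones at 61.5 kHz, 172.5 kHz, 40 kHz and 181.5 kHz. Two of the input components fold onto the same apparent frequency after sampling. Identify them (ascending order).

fs/2 = 30 kHz.
61.5 kHz mod fs = 1.5 kHz.
1.5 kHz ≤ fs/2 = 30 kHz, appears at 1.5 kHz.
172.5 kHz mod fs = 52.5 kHz.
52.5 kHz > fs/2 = 30 kHz, folds to fs − 52.5 kHz = 7.5 kHz.
40 kHz > fs/2 = 30 kHz, folds to fs − 40 kHz = 20 kHz.
181.5 kHz mod fs = 1.5 kHz.
1.5 kHz ≤ fs/2 = 30 kHz, appears at 1.5 kHz.
61.5 kHz and 181.5 kHz both map to 1.5 kHz.

61.5 kHz, 181.5 kHz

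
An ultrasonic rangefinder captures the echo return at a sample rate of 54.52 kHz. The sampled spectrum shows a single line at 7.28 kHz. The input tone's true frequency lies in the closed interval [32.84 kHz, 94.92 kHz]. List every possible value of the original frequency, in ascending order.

Frequencies that alias to 7.28 kHz are k·fs ± 7.28 kHz for integer k ≥ 0.
k=0: 7.28 kHz.
k=1: 47.24 kHz, 61.8 kHz.
k=2: 101.76 kHz, 116.32 kHz.
Within [32.84 kHz, 94.92 kHz]: 47.24 kHz, 61.8 kHz.

47.24 kHz, 61.8 kHz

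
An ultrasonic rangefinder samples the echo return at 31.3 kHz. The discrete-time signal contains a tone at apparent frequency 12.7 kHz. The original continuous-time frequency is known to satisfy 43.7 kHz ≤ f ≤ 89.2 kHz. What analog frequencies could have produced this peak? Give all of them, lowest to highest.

44 kHz, 49.9 kHz, 75.3 kHz, 81.2 kHz

Frequencies that alias to 12.7 kHz are k·fs ± 12.7 kHz for integer k ≥ 0.
k=0: 12.7 kHz.
k=1: 18.6 kHz, 44 kHz.
k=2: 49.9 kHz, 75.3 kHz.
k=3: 81.2 kHz, 106.6 kHz.
k=4: 112.5 kHz, 137.9 kHz.
Within [43.7 kHz, 89.2 kHz]: 44 kHz, 49.9 kHz, 75.3 kHz, 81.2 kHz.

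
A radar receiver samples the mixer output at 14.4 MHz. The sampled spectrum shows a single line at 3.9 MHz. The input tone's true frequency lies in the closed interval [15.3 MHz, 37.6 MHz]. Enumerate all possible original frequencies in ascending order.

18.3 MHz, 24.9 MHz, 32.7 MHz

Frequencies that alias to 3.9 MHz are k·fs ± 3.9 MHz for integer k ≥ 0.
k=0: 3.9 MHz.
k=1: 10.5 MHz, 18.3 MHz.
k=2: 24.9 MHz, 32.7 MHz.
k=3: 39.3 MHz, 47.1 MHz.
Within [15.3 MHz, 37.6 MHz]: 18.3 MHz, 24.9 MHz, 32.7 MHz.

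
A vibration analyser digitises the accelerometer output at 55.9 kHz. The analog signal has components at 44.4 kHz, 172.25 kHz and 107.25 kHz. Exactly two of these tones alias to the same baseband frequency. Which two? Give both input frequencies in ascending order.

fs/2 = 27.95 kHz.
44.4 kHz > fs/2 = 27.95 kHz, folds to fs − 44.4 kHz = 11.5 kHz.
172.25 kHz mod fs = 4.55 kHz.
4.55 kHz ≤ fs/2 = 27.95 kHz, appears at 4.55 kHz.
107.25 kHz mod fs = 51.35 kHz.
51.35 kHz > fs/2 = 27.95 kHz, folds to fs − 51.35 kHz = 4.55 kHz.
107.25 kHz and 172.25 kHz both map to 4.55 kHz.

107.25 kHz, 172.25 kHz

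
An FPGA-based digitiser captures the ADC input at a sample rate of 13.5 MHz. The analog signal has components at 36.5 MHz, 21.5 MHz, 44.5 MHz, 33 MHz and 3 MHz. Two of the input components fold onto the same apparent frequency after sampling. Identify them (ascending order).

fs/2 = 6.75 MHz.
36.5 MHz mod fs = 9.5 MHz.
9.5 MHz > fs/2 = 6.75 MHz, folds to fs − 9.5 MHz = 4 MHz.
21.5 MHz mod fs = 8 MHz.
8 MHz > fs/2 = 6.75 MHz, folds to fs − 8 MHz = 5.5 MHz.
44.5 MHz mod fs = 4 MHz.
4 MHz ≤ fs/2 = 6.75 MHz, appears at 4 MHz.
33 MHz mod fs = 6 MHz.
6 MHz ≤ fs/2 = 6.75 MHz, appears at 6 MHz.
3 MHz ≤ fs/2 = 6.75 MHz, passes unchanged.
36.5 MHz and 44.5 MHz both map to 4 MHz.

36.5 MHz, 44.5 MHz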